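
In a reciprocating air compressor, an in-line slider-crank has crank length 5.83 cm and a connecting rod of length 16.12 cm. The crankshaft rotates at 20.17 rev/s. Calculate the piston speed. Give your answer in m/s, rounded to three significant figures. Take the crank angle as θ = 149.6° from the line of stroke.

2.55

ω = 2π·20.2 = 126.7 rad/s
For an in-line slider-crank, x = r cosθ + √(L² − r² sin²θ), so v = −rω sinθ·[1 + r cosθ/√(L² − r² sin²θ)].
With r = 0.0583 m, L = 0.1612 m, θ = 149.6°: √(L² − r² sin²θ) = 0.15848 m.
v = −0.0583·126.7·0.50603·[1 + 0.0583·-0.86251/0.15848] = -2.5525 m/s.
|v| = 2.5525 m/s.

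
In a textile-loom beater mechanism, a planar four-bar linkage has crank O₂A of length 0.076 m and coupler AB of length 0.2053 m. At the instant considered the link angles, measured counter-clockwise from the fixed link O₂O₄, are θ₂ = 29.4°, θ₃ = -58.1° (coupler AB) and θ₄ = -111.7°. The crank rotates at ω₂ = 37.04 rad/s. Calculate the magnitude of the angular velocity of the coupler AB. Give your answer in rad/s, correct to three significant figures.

ω₂ = 37.04 rad/s
Differentiating the loop-closure r₂e^{iθ₂}+r₃e^{iθ₃}=r₁+r₄e^{iθ₄} gives r₂ω₂e^{iθ₂}+r₃ω₃e^{iθ₃}=r₄ω₄e^{iθ₄}.
Eliminating the other unknown: ω₃ = r₂ω₂ sin(θ₄−θ₂) / [r₃ sin(θ₃−θ₄)].
Numerator sine = -0.62796; denominator sine = +0.80489.
Result = 0.076·37.04·(-0.62796) / (0.2053·(+0.80489)) = -10.698 rad/s; magnitude 10.698 rad/s.

10.7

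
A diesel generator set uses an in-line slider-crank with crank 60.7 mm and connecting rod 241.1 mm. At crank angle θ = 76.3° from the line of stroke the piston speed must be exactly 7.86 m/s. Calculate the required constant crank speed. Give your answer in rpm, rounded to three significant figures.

1200

For an in-line slider-crank, |v_piston| = rω|sinθ|·[1 + r cosθ/√(L² − r² sin²θ)].
With r = 0.0607 m, L = 0.2411 m, θ = 76.3°: the bracketed kinematic factor |dx/dθ| = 0.0626 m.
ω = v/|dx/dθ| = 7.86/0.0626 = 125.56 rad/s.
N = 60ω/(2π) = 1199 rpm.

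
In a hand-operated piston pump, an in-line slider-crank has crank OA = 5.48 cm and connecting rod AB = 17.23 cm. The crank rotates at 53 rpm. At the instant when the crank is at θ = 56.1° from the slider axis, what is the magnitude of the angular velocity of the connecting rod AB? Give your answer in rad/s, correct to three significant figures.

ω = 5.55 rad/s (converted from 53 rpm).
The rod makes angle φ with the slider axis where L sinφ = r sinθ; differentiating, L cosφ·φ̇ = r ω cosθ.
L cosφ = √(L² − r² sin²θ) = 0.16619 m.
|ω_rod| = r ω |cosθ| / √(L² − r² sin²θ) = 0.0548·5.55·0.55775/0.16619 = 1.0208 rad/s.

1.02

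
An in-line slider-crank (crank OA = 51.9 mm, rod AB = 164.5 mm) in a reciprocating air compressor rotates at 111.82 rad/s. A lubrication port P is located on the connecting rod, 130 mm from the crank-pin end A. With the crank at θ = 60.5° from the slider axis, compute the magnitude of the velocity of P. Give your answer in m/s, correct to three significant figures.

5.73

ω = 111.8 rad/s.  Crank-pin speed |V_A| = rω = 5.8035 m/s, perpendicular to OA.
Rod angle: sinφ = −(r/L) sinθ ⇒ φ = -15.938°; ω_rod = −rω cosθ/√(L²−r²sin²θ) = -18.067 rad/s.
V_P = V_A + ω_rod × AP, with AP = 0.13 m along the rod.
Components: V_Px = −rω sinθ − a·ω_rod·sinφ = -5.696 m/s;  V_Py = rω cosθ + a·ω_rod·cosφ = +0.59935 m/s.
|V_P| = √(V_Px² + V_Py²) = 5.7275 m/s.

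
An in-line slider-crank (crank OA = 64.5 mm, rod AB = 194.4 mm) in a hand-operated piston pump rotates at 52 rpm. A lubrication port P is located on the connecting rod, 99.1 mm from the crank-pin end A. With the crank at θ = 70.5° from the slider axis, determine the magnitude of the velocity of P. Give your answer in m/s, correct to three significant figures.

0.355

ω = 5.445 rad/s.  Crank-pin speed |V_A| = rω = 0.35123 m/s, perpendicular to OA.
Rod angle: sinφ = −(r/L) sinθ ⇒ φ = -18.226°; ω_rod = −rω cosθ/√(L²−r²sin²θ) = -0.63496 rad/s.
V_P = V_A + ω_rod × AP, with AP = 0.0991 m along the rod.
Components: V_Px = −rω sinθ − a·ω_rod·sinφ = -0.35076 m/s;  V_Py = rω cosθ + a·ω_rod·cosφ = +0.057476 m/s.
|V_P| = √(V_Px² + V_Py²) = 0.35544 m/s.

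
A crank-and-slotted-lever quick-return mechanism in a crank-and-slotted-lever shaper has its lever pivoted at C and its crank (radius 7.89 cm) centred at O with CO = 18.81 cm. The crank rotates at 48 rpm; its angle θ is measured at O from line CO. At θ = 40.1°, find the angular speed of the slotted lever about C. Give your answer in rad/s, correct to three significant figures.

1.37

ω = 5.027 rad/s (from 48 rpm).
Crank pin A relative to C: A = (d + r cosθ, r sinθ); lever angle φ = atan2(r sinθ, d + r cosθ).
Differentiating tanφ: φ̇ = rω(d cosθ + r)/(d² + r² + 2dr cosθ).
d² + r² + 2dr cosθ = |CA|² = 0.0643114 m²;  d cosθ + r = +0.22278 m.
|ω_lever| = |0.0789·5.027·+0.22278| / 0.0643114 = 1.3738 rad/s.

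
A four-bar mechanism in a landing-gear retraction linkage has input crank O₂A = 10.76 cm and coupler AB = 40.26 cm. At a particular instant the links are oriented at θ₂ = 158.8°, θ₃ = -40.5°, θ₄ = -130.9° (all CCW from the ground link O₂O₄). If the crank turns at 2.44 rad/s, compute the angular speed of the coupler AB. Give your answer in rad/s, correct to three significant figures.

ω₂ = 2.44 rad/s
Differentiating the loop-closure r₂e^{iθ₂}+r₃e^{iθ₃}=r₁+r₄e^{iθ₄} gives r₂ω₂e^{iθ₂}+r₃ω₃e^{iθ₃}=r₄ω₄e^{iθ₄}.
Eliminating the other unknown: ω₃ = r₂ω₂ sin(θ₄−θ₂) / [r₃ sin(θ₃−θ₄)].
Numerator sine = +0.94147; denominator sine = +0.99998.
Result = 0.1076·2.44·(+0.94147) / (0.4026·(+0.99998)) = +0.61397 rad/s; magnitude 0.61397 rad/s.

0.614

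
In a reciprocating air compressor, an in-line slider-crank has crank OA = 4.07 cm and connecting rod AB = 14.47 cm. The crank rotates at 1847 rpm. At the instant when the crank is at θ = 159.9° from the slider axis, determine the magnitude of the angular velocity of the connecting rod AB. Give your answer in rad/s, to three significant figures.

ω = 193.4 rad/s (converted from 1847 rpm).
The rod makes angle φ with the slider axis where L sinφ = r sinθ; differentiating, L cosφ·φ̇ = r ω cosθ.
L cosφ = √(L² − r² sin²θ) = 0.14402 m.
|ω_rod| = r ω |cosθ| / √(L² − r² sin²θ) = 0.0407·193.4·0.93909/0.14402 = 51.33 rad/s.

51.3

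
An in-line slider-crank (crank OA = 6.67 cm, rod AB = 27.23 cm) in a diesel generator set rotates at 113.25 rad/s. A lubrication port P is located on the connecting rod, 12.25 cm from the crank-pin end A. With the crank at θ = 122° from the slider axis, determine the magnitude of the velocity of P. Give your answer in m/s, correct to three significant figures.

6.41

ω = 113.2 rad/s.  Crank-pin speed |V_A| = rω = 7.5538 m/s, perpendicular to OA.
Rod angle: sinφ = −(r/L) sinθ ⇒ φ = -11.989°; ω_rod = −rω cosθ/√(L²−r²sin²θ) = +15.028 rad/s.
V_P = V_A + ω_rod × AP, with AP = 0.1225 m along the rod.
Components: V_Px = −rω sinθ − a·ω_rod·sinφ = -6.0235 m/s;  V_Py = rω cosθ + a·ω_rod·cosφ = -2.2021 m/s.
|V_P| = √(V_Px² + V_Py²) = 6.4135 m/s.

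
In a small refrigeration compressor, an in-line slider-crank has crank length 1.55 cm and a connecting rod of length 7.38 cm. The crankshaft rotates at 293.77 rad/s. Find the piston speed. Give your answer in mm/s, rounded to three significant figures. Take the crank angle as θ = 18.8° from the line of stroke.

1760

ω = 293.8 rad/s
For an in-line slider-crank, x = r cosθ + √(L² − r² sin²θ), so v = −rω sinθ·[1 + r cosθ/√(L² − r² sin²θ)].
With r = 0.0155 m, L = 0.0738 m, θ = 18.8°: √(L² − r² sin²θ) = 0.073631 m.
v = −0.0155·293.8·0.32227·[1 + 0.0155·0.94665/0.073631] = -1.7598 m/s.
|v| = 1.7598 m/s = 1759.8 mm/s.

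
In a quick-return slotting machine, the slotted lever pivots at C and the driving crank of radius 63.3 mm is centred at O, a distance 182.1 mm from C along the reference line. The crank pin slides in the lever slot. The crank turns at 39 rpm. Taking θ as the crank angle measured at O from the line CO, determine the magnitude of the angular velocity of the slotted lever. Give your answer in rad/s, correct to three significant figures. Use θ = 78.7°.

0.614

ω = 4.084 rad/s (from 39 rpm).
Crank pin A relative to C: A = (d + r cosθ, r sinθ); lever angle φ = atan2(r sinθ, d + r cosθ).
Differentiating tanφ: φ̇ = rω(d cosθ + r)/(d² + r² + 2dr cosθ).
d² + r² + 2dr cosθ = |CA|² = 0.0416846 m²;  d cosθ + r = +0.098982 m.
|ω_lever| = |0.0633·4.084·+0.098982| / 0.0416846 = 0.61387 rad/s.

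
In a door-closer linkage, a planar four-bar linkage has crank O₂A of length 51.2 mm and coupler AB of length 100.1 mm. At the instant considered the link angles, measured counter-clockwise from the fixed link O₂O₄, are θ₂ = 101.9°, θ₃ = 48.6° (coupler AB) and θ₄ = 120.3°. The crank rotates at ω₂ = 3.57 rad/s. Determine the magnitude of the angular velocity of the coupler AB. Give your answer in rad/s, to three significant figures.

0.607

ω₂ = 3.57 rad/s
Differentiating the loop-closure r₂e^{iθ₂}+r₃e^{iθ₃}=r₁+r₄e^{iθ₄} gives r₂ω₂e^{iθ₂}+r₃ω₃e^{iθ₃}=r₄ω₄e^{iθ₄}.
Eliminating the other unknown: ω₃ = r₂ω₂ sin(θ₄−θ₂) / [r₃ sin(θ₃−θ₄)].
Numerator sine = +0.31565; denominator sine = -0.94943.
Result = 0.0512·3.57·(+0.31565) / (0.1001·(-0.94943)) = -0.60708 rad/s; magnitude 0.60708 rad/s.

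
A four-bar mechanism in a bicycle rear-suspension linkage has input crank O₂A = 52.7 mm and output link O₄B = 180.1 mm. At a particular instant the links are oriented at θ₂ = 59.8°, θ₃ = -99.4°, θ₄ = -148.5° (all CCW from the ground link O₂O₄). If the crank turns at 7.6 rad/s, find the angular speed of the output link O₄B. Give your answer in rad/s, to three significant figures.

ω₂ = 7.6 rad/s
Differentiating the loop-closure r₂e^{iθ₂}+r₃e^{iθ₃}=r₁+r₄e^{iθ₄} gives r₂ω₂e^{iθ₂}+r₃ω₃e^{iθ₃}=r₄ω₄e^{iθ₄}.
Eliminating the other unknown: ω₄ = r₂ω₂ sin(θ₂−θ₃) / [r₄ sin(θ₄−θ₃)].
Numerator sine = +0.35511; denominator sine = -0.75585.
Result = 0.0527·7.6·(+0.35511) / (0.1801·(-0.75585)) = -1.0448 rad/s; magnitude 1.0448 rad/s.

1.04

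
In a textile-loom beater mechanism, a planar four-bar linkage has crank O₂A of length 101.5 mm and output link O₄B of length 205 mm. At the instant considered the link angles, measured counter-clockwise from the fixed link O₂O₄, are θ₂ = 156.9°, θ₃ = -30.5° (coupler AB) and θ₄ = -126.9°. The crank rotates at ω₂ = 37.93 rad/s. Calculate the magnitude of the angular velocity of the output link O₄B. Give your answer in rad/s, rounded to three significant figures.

2.43

ω₂ = 37.93 rad/s
Differentiating the loop-closure r₂e^{iθ₂}+r₃e^{iθ₃}=r₁+r₄e^{iθ₄} gives r₂ω₂e^{iθ₂}+r₃ω₃e^{iθ₃}=r₄ω₄e^{iθ₄}.
Eliminating the other unknown: ω₄ = r₂ω₂ sin(θ₂−θ₃) / [r₄ sin(θ₄−θ₃)].
Numerator sine = -0.12880; denominator sine = -0.99377.
Result = 0.1015·37.93·(-0.12880) / (0.205·(-0.99377)) = +2.4339 rad/s; magnitude 2.4339 rad/s.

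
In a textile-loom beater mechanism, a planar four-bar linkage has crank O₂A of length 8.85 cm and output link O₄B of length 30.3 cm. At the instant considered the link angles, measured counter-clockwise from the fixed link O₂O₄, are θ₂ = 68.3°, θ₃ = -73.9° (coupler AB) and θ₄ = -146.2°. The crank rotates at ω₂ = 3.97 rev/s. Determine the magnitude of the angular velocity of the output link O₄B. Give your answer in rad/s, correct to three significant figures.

4.69

ω₂ = 24.94 rad/s (from 3.97 rev/s).
Differentiating the loop-closure r₂e^{iθ₂}+r₃e^{iθ₃}=r₁+r₄e^{iθ₄} gives r₂ω₂e^{iθ₂}+r₃ω₃e^{iθ₃}=r₄ω₄e^{iθ₄}.
Eliminating the other unknown: ω₄ = r₂ω₂ sin(θ₂−θ₃) / [r₄ sin(θ₄−θ₃)].
Numerator sine = +0.61291; denominator sine = -0.95266.
Result = 0.0885·24.94·(+0.61291) / (0.303·(-0.95266)) = -4.6873 rad/s; magnitude 4.6873 rad/s.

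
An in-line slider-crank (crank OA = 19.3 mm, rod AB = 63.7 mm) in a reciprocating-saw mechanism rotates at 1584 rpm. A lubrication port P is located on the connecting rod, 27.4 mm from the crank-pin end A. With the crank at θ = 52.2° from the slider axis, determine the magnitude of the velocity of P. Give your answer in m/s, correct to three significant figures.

ω = 165.9 rad/s.  Crank-pin speed |V_A| = rω = 3.2014 m/s, perpendicular to OA.
Rod angle: sinφ = −(r/L) sinθ ⇒ φ = -13.851°; ω_rod = −rω cosθ/√(L²−r²sin²θ) = -31.726 rad/s.
V_P = V_A + ω_rod × AP, with AP = 0.0274 m along the rod.
Components: V_Px = −rω sinθ − a·ω_rod·sinφ = -2.7377 m/s;  V_Py = rω cosθ + a·ω_rod·cosφ = +1.1182 m/s.
|V_P| = √(V_Px² + V_Py²) = 2.9573 m/s.

2.96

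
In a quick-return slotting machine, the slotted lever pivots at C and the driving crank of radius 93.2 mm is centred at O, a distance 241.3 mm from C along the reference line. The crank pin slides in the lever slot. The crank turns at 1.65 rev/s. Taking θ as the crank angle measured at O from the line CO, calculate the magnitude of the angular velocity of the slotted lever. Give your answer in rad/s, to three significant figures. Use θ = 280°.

1.75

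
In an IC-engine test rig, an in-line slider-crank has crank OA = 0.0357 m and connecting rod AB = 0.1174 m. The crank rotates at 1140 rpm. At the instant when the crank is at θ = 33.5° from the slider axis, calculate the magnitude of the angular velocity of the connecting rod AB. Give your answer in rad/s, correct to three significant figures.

ω = 119.4 rad/s (converted from 1140 rpm).
The rod makes angle φ with the slider axis where L sinφ = r sinθ; differentiating, L cosφ·φ̇ = r ω cosθ.
L cosφ = √(L² − r² sin²θ) = 0.11573 m.
|ω_rod| = r ω |cosθ| / √(L² − r² sin²θ) = 0.0357·119.4·0.83389/0.11573 = 30.708 rad/s.

30.7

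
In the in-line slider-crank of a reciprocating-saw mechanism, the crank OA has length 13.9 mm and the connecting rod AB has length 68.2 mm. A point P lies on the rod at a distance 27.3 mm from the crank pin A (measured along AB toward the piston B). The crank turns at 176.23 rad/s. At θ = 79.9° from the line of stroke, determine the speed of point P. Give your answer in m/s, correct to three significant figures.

2.46

ω = 176.2 rad/s.  Crank-pin speed |V_A| = rω = 2.4496 m/s, perpendicular to OA.
Rod angle: sinφ = −(r/L) sinθ ⇒ φ = -11.575°; ω_rod = −rω cosθ/√(L²−r²sin²θ) = -6.4296 rad/s.
V_P = V_A + ω_rod × AP, with AP = 0.0273 m along the rod.
Components: V_Px = −rω sinθ − a·ω_rod·sinφ = -2.4469 m/s;  V_Py = rω cosθ + a·ω_rod·cosφ = +0.25762 m/s.
|V_P| = √(V_Px² + V_Py²) = 2.4604 m/s.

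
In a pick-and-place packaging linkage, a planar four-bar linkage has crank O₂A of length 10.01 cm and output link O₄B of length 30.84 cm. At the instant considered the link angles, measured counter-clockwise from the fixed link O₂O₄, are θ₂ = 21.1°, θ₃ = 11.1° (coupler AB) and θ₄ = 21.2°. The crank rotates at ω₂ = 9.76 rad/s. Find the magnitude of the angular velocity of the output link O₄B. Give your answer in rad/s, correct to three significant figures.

3.14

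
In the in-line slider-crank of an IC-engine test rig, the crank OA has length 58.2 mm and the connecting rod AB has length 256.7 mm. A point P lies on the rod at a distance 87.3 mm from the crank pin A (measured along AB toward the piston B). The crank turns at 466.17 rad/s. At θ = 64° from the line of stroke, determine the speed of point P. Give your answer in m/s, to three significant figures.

26.4

ω = 466.2 rad/s.  Crank-pin speed |V_A| = rω = 27.131 m/s, perpendicular to OA.
Rod angle: sinφ = −(r/L) sinθ ⇒ φ = -11.758°; ω_rod = −rω cosθ/√(L²−r²sin²θ) = -47.325 rad/s.
V_P = V_A + ω_rod × AP, with AP = 0.0873 m along the rod.
Components: V_Px = −rω sinθ − a·ω_rod·sinφ = -25.227 m/s;  V_Py = rω cosθ + a·ω_rod·cosφ = +7.8487 m/s.
|V_P| = √(V_Px² + V_Py²) = 26.42 m/s.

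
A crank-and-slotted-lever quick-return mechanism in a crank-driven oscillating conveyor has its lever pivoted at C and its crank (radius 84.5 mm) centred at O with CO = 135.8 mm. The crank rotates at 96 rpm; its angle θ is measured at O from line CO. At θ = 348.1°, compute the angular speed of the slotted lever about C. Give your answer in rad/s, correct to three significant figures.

3.84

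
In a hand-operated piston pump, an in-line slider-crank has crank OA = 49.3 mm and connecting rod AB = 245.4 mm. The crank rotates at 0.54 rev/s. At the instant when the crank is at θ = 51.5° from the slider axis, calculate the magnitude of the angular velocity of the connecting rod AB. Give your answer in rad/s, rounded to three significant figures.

0.430

ω = 3.393 rad/s (converted from 0.54 rev/s).
The rod makes angle φ with the slider axis where L sinφ = r sinθ; differentiating, L cosφ·φ̇ = r ω cosθ.
L cosφ = √(L² − r² sin²θ) = 0.24235 m.
|ω_rod| = r ω |cosθ| / √(L² − r² sin²θ) = 0.0493·3.393·0.62251/0.24235 = 0.42967 rad/s.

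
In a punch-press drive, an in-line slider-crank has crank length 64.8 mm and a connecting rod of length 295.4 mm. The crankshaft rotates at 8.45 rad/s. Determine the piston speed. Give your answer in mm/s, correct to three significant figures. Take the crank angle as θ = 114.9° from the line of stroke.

450

ω = 8.45 rad/s
For an in-line slider-crank, x = r cosθ + √(L² − r² sin²θ), so v = −rω sinθ·[1 + r cosθ/√(L² − r² sin²θ)].
With r = 0.0648 m, L = 0.2954 m, θ = 114.9°: √(L² − r² sin²θ) = 0.28949 m.
v = −0.0648·8.45·0.90704·[1 + 0.0648·-0.42104/0.28949] = -0.44985 m/s.
|v| = 0.44985 m/s = 449.85 mm/s.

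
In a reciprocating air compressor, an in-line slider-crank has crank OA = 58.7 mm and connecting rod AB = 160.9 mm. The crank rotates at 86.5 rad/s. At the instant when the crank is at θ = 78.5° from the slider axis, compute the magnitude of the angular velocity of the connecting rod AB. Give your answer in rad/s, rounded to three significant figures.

ω = 86.5 rad/s
The rod makes angle φ with the slider axis where L sinφ = r sinθ; differentiating, L cosφ·φ̇ = r ω cosθ.
L cosφ = √(L² − r² sin²θ) = 0.15027 m.
|ω_rod| = r ω |cosθ| / √(L² − r² sin²θ) = 0.0587·86.5·0.19937/0.15027 = 6.7367 rad/s.

6.74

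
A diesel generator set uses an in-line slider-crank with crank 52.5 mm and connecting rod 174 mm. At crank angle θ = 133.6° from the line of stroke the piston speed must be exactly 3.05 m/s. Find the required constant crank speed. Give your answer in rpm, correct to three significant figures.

For an in-line slider-crank, |v_piston| = rω|sinθ|·[1 + r cosθ/√(L² − r² sin²θ)].
With r = 0.0525 m, L = 0.174 m, θ = 133.6°: the bracketed kinematic factor |dx/dθ| = 0.029912 m.
ω = v/|dx/dθ| = 3.05/0.029912 = 101.96 rad/s.
N = 60ω/(2π) = 973.69 rpm.

974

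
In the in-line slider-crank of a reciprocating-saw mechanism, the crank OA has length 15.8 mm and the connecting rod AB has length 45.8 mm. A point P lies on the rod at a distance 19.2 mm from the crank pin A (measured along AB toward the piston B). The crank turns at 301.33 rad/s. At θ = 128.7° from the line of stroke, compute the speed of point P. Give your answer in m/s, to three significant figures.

ω = 301.3 rad/s.  Crank-pin speed |V_A| = rω = 4.761 m/s, perpendicular to OA.
Rod angle: sinφ = −(r/L) sinθ ⇒ φ = -15.619°; ω_rod = −rω cosθ/√(L²−r²sin²θ) = +67.487 rad/s.
V_P = V_A + ω_rod × AP, with AP = 0.0192 m along the rod.
Components: V_Px = −rω sinθ − a·ω_rod·sinφ = -3.3668 m/s;  V_Py = rω cosθ + a·ω_rod·cosφ = -1.7289 m/s.
|V_P| = √(V_Px² + V_Py²) = 3.7847 m/s.

3.78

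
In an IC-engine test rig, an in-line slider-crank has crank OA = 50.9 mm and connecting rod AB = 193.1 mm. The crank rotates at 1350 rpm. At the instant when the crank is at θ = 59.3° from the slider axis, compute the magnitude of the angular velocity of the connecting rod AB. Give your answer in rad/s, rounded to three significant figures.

ω = 141.4 rad/s (converted from 1350 rpm).
The rod makes angle φ with the slider axis where L sinφ = r sinθ; differentiating, L cosφ·φ̇ = r ω cosθ.
L cosφ = √(L² − r² sin²θ) = 0.18807 m.
|ω_rod| = r ω |cosθ| / √(L² − r² sin²θ) = 0.0509·141.4·0.51054/0.18807 = 19.534 rad/s.

19.5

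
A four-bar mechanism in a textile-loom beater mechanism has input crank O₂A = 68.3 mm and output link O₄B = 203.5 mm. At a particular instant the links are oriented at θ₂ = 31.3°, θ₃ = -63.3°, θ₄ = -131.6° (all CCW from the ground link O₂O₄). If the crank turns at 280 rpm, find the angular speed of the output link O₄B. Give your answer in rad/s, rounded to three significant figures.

ω₂ = 29.32 rad/s (from 280 rpm).
Differentiating the loop-closure r₂e^{iθ₂}+r₃e^{iθ₃}=r₁+r₄e^{iθ₄} gives r₂ω₂e^{iθ₂}+r₃ω₃e^{iθ₃}=r₄ω₄e^{iθ₄}.
Eliminating the other unknown: ω₄ = r₂ω₂ sin(θ₂−θ₃) / [r₄ sin(θ₄−θ₃)].
Numerator sine = +0.99678; denominator sine = -0.92913.
Result = 0.0683·29.32·(+0.99678) / (0.2035·(-0.92913)) = -10.558 rad/s; magnitude 10.558 rad/s.

10.6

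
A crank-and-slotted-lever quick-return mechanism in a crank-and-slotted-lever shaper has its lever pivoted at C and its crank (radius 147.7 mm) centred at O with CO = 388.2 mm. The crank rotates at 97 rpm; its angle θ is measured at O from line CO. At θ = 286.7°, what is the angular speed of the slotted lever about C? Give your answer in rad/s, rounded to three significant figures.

ω = 10.16 rad/s (from 97 rpm).
Crank pin A relative to C: A = (d + r cosθ, r sinθ); lever angle φ = atan2(r sinθ, d + r cosθ).
Differentiating tanφ: φ̇ = rω(d cosθ + r)/(d² + r² + 2dr cosθ).
d² + r² + 2dr cosθ = |CA|² = 0.205467 m²;  d cosθ + r = +0.25925 m.
|ω_lever| = |0.1477·10.16·+0.25925| / 0.205467 = 1.8931 rad/s.

1.89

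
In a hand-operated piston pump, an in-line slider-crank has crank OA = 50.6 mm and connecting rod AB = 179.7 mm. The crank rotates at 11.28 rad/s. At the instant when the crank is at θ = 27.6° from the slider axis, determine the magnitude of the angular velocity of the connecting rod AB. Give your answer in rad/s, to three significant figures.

2.84

ω = 11.28 rad/s
The rod makes angle φ with the slider axis where L sinφ = r sinθ; differentiating, L cosφ·φ̇ = r ω cosθ.
L cosφ = √(L² − r² sin²θ) = 0.17816 m.
|ω_rod| = r ω |cosθ| / √(L² − r² sin²θ) = 0.0506·11.28·0.88620/0.17816 = 2.839 rad/s.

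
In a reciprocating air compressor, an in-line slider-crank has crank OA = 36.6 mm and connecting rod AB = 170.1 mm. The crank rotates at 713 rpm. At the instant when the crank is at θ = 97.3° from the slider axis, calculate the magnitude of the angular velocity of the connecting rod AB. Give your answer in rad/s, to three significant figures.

ω = 74.67 rad/s (converted from 713 rpm).
The rod makes angle φ with the slider axis where L sinφ = r sinθ; differentiating, L cosφ·φ̇ = r ω cosθ.
L cosφ = √(L² − r² sin²θ) = 0.16618 m.
|ω_rod| = r ω |cosθ| / √(L² − r² sin²θ) = 0.0366·74.67·0.12706/0.16618 = 2.0895 rad/s.

2.09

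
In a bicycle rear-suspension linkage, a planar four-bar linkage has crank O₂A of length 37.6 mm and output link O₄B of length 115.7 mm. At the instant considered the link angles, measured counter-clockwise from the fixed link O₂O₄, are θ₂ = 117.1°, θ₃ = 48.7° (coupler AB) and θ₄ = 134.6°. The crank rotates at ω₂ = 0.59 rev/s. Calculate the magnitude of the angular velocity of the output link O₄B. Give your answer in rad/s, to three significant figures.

1.12

ω₂ = 3.707 rad/s (from 0.59 rev/s).
Differentiating the loop-closure r₂e^{iθ₂}+r₃e^{iθ₃}=r₁+r₄e^{iθ₄} gives r₂ω₂e^{iθ₂}+r₃ω₃e^{iθ₃}=r₄ω₄e^{iθ₄}.
Eliminating the other unknown: ω₄ = r₂ω₂ sin(θ₂−θ₃) / [r₄ sin(θ₄−θ₃)].
Numerator sine = +0.92978; denominator sine = +0.99744.
Result = 0.0376·3.707·(+0.92978) / (0.1157·(+0.99744)) = +1.123 rad/s; magnitude 1.123 rad/s.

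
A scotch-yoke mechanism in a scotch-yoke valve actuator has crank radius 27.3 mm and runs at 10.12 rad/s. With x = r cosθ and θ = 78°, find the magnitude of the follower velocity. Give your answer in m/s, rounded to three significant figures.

0.270

ω = 10.12 rad/s
x = r cosθ ⇒ ẋ = −rω sinθ.
|v| = rω|sinθ| = 0.0273·10.12·|sin 78°| = 0.27024 m/s.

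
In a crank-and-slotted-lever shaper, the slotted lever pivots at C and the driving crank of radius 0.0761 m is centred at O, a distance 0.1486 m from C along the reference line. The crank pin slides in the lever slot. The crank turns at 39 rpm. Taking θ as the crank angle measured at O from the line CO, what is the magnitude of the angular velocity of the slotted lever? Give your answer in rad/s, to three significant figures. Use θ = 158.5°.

2.83

ω = 4.084 rad/s (from 39 rpm).
Crank pin A relative to C: A = (d + r cosθ, r sinθ); lever angle φ = atan2(r sinθ, d + r cosθ).
Differentiating tanφ: φ̇ = rω(d cosθ + r)/(d² + r² + 2dr cosθ).
d² + r² + 2dr cosθ = |CA|² = 0.00682999 m²;  d cosθ + r = -0.06216 m.
|ω_lever| = |0.0761·4.084·-0.06216| / 0.00682999 = 2.8286 rad/s.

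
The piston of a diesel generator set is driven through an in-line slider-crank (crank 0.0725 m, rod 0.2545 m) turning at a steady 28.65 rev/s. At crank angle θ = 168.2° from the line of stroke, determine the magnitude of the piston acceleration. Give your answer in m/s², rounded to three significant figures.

1680

ω = 2π·28.6 = 180 rad/s
x(θ) = r cosθ + √(L² − r² sin²θ); with ω constant, a = ω²·d²x/dθ².
d²x/dθ² = −r cosθ − r²(cos2θ)/√u − r⁴ sin²2θ/(4u^{3/2}),  u = L² − r² sin²θ = 0.0645504 m².
Substituting r = 0.0725 m, L = 0.2545 m, θ = 168.2°: d²x/dθ² = +0.051942 m.
a = ω²·d²x/dθ² = (180)²·(+0.051942) = +1683.2 m/s²;  |a| = 1683.2 m/s².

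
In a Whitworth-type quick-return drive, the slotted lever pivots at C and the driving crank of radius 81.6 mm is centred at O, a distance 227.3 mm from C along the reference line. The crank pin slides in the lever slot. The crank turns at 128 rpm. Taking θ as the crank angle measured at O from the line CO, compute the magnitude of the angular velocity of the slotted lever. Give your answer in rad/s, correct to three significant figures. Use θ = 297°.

2.69

ω = 13.4 rad/s (from 128 rpm).
Crank pin A relative to C: A = (d + r cosθ, r sinθ); lever angle φ = atan2(r sinθ, d + r cosθ).
Differentiating tanφ: φ̇ = rω(d cosθ + r)/(d² + r² + 2dr cosθ).
d² + r² + 2dr cosθ = |CA|² = 0.0751648 m²;  d cosθ + r = +0.18479 m.
|ω_lever| = |0.0816·13.4·+0.18479| / 0.0751648 = 2.689 rad/s.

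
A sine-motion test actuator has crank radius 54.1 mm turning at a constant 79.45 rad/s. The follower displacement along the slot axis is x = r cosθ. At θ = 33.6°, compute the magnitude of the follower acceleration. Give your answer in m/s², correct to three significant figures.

284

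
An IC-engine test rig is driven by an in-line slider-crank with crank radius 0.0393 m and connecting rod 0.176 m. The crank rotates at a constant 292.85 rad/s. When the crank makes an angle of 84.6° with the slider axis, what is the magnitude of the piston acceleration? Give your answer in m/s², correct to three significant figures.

441

ω = 292.9 rad/s
x(θ) = r cosθ + √(L² − r² sin²θ); with ω constant, a = ω²·d²x/dθ².
d²x/dθ² = −r cosθ − r²(cos2θ)/√u − r⁴ sin²2θ/(4u^{3/2}),  u = L² − r² sin²θ = 0.0294452 m².
Substituting r = 0.0393 m, L = 0.176 m, θ = 84.6°: d²x/dθ² = +0.0051387 m.
a = ω²·d²x/dθ² = (292.9)²·(+0.0051387) = +440.7 m/s²;  |a| = 440.7 m/s².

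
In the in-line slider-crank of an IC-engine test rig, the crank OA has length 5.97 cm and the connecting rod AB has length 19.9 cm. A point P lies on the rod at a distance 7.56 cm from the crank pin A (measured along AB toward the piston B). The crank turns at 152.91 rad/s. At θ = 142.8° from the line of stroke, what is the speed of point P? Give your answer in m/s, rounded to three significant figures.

ω = 152.9 rad/s.  Crank-pin speed |V_A| = rω = 9.1287 m/s, perpendicular to OA.
Rod angle: sinφ = −(r/L) sinθ ⇒ φ = -10.450°; ω_rod = −rω cosθ/√(L²−r²sin²θ) = +37.156 rad/s.
V_P = V_A + ω_rod × AP, with AP = 0.0756 m along the rod.
Components: V_Px = −rω sinθ − a·ω_rod·sinφ = -5.0097 m/s;  V_Py = rω cosθ + a·ω_rod·cosφ = -4.5089 m/s.
|V_P| = √(V_Px² + V_Py²) = 6.74 m/s.

6.74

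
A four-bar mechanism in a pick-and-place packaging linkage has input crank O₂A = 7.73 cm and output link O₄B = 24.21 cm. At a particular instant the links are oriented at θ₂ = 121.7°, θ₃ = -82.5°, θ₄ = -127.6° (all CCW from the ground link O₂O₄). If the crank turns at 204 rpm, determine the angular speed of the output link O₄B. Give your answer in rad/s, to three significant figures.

3.95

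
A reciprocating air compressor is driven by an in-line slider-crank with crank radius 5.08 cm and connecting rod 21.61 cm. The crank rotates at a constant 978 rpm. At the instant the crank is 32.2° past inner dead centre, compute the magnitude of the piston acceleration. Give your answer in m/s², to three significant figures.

ω = 2π·978/60 = 102.4 rad/s
x(θ) = r cosθ + √(L² − r² sin²θ); with ω constant, a = ω²·d²x/dθ².
d²x/dθ² = −r cosθ − r²(cos2θ)/√u − r⁴ sin²2θ/(4u^{3/2}),  u = L² − r² sin²θ = 0.0459664 m².
Substituting r = 0.0508 m, L = 0.2161 m, θ = 32.2°: d²x/dθ² = -0.048325 m.
a = ω²·d²x/dθ² = (102.4)²·(-0.048325) = -506.88 m/s²;  |a| = 506.88 m/s².

507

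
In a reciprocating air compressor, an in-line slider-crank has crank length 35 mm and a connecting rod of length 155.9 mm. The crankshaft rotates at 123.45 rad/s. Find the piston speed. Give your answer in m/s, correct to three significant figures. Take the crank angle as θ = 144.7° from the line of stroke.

2.04

ω = 123.5 rad/s
For an in-line slider-crank, x = r cosθ + √(L² − r² sin²θ), so v = −rω sinθ·[1 + r cosθ/√(L² − r² sin²θ)].
With r = 0.035 m, L = 0.1559 m, θ = 144.7°: √(L² − r² sin²θ) = 0.15458 m.
v = −0.035·123.5·0.57786·[1 + 0.035·-0.81614/0.15458] = -2.0354 m/s.
|v| = 2.0354 m/s.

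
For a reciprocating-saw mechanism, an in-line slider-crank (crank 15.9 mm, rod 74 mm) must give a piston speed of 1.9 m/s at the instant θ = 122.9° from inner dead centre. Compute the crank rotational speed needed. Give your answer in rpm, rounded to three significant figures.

1540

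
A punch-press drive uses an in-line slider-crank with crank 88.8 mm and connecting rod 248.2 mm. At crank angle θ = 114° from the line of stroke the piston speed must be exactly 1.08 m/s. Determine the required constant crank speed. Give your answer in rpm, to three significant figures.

150

For an in-line slider-crank, |v_piston| = rω|sinθ|·[1 + r cosθ/√(L² − r² sin²θ)].
With r = 0.0888 m, L = 0.2482 m, θ = 114°: the bracketed kinematic factor |dx/dθ| = 0.068632 m.
ω = v/|dx/dθ| = 1.08/0.068632 = 15.736 rad/s.
N = 60ω/(2π) = 150.27 rpm.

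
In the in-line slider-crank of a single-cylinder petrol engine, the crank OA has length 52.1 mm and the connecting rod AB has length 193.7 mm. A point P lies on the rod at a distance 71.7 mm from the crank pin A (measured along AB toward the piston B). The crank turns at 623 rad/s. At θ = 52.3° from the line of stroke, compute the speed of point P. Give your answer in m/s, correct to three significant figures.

30.0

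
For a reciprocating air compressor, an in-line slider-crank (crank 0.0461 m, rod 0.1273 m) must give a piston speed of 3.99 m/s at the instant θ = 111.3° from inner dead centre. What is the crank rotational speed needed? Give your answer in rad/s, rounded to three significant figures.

108

For an in-line slider-crank, |v_piston| = rω|sinθ|·[1 + r cosθ/√(L² − r² sin²θ)].
With r = 0.0461 m, L = 0.1273 m, θ = 111.3°: the bracketed kinematic factor |dx/dθ| = 0.036949 m.
ω = v/|dx/dθ| = 3.99/0.036949 = 107.99 rad/s.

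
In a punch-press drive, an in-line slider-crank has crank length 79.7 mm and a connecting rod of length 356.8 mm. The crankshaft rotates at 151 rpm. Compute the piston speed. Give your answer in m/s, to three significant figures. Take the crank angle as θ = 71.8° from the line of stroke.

ω = 2π·151/60 = 15.81 rad/s
For an in-line slider-crank, x = r cosθ + √(L² − r² sin²θ), so v = −rω sinθ·[1 + r cosθ/√(L² − r² sin²θ)].
With r = 0.0797 m, L = 0.3568 m, θ = 71.8°: √(L² − r² sin²θ) = 0.34867 m.
v = −0.0797·15.81·0.94997·[1 + 0.0797·0.31233/0.34867] = -1.2827 m/s.
|v| = 1.2827 m/s.

1.28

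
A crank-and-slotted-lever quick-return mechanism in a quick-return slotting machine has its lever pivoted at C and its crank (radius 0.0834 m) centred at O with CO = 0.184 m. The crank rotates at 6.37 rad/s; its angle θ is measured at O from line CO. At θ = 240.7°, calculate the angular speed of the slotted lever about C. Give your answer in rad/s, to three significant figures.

0.137

ω = 6.37 rad/s
Crank pin A relative to C: A = (d + r cosθ, r sinθ); lever angle φ = atan2(r sinθ, d + r cosθ).
Differentiating tanφ: φ̇ = rω(d cosθ + r)/(d² + r² + 2dr cosθ).
d² + r² + 2dr cosθ = |CA|² = 0.0257918 m²;  d cosθ + r = -0.0066464 m.
|ω_lever| = |0.0834·6.37·-0.0066464| / 0.0257918 = 0.1369 rad/s.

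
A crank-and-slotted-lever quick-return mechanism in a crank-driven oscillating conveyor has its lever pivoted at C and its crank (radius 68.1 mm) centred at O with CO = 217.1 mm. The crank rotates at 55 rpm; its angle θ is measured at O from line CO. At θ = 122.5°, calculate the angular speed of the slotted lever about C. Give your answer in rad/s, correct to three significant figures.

0.531

ω = 5.76 rad/s (from 55 rpm).
Crank pin A relative to C: A = (d + r cosθ, r sinθ); lever angle φ = atan2(r sinθ, d + r cosθ).
Differentiating tanφ: φ̇ = rω(d cosθ + r)/(d² + r² + 2dr cosθ).
d² + r² + 2dr cosθ = |CA|² = 0.0358826 m²;  d cosθ + r = -0.048548 m.
|ω_lever| = |0.0681·5.76·-0.048548| / 0.0358826 = 0.53067 rad/s.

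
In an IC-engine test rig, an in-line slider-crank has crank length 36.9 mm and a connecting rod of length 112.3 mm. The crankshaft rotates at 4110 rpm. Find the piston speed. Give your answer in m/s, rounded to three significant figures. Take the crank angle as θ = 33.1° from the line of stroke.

11.1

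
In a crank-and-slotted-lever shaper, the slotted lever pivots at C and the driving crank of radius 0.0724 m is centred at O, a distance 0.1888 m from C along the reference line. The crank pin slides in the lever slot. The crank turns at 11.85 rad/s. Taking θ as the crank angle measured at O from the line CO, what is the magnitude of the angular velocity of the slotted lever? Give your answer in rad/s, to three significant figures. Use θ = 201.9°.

5.68

ω = 11.85 rad/s
Crank pin A relative to C: A = (d + r cosθ, r sinθ); lever angle φ = atan2(r sinθ, d + r cosθ).
Differentiating tanφ: φ̇ = rω(d cosθ + r)/(d² + r² + 2dr cosθ).
d² + r² + 2dr cosθ = |CA|² = 0.0155218 m²;  d cosθ + r = -0.10278 m.
|ω_lever| = |0.0724·11.85·-0.10278| / 0.0155218 = 5.6807 rad/s.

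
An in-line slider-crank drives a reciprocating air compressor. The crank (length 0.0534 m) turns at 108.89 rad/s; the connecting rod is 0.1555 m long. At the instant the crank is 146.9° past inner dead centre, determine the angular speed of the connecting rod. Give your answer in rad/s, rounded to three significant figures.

ω = 108.9 rad/s
The rod makes angle φ with the slider axis where L sinφ = r sinθ; differentiating, L cosφ·φ̇ = r ω cosθ.
L cosφ = √(L² − r² sin²θ) = 0.15274 m.
|ω_rod| = r ω |cosθ| / √(L² − r² sin²θ) = 0.0534·108.9·0.83772/0.15274 = 31.891 rad/s.

31.9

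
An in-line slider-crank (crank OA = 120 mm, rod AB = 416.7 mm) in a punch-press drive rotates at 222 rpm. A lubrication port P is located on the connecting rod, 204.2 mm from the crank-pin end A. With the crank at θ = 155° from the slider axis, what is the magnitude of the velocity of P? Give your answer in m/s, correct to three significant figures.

1.65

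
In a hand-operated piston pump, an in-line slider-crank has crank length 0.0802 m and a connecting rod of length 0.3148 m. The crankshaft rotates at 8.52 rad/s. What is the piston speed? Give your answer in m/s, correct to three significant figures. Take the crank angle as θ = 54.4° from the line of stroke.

0.640

ω = 8.52 rad/s
For an in-line slider-crank, x = r cosθ + √(L² − r² sin²θ), so v = −rω sinθ·[1 + r cosθ/√(L² − r² sin²θ)].
With r = 0.0802 m, L = 0.3148 m, θ = 54.4°: √(L² − r² sin²θ) = 0.30797 m.
v = −0.0802·8.52·0.81310·[1 + 0.0802·0.58212/0.30797] = -0.63982 m/s.
|v| = 0.63982 m/s.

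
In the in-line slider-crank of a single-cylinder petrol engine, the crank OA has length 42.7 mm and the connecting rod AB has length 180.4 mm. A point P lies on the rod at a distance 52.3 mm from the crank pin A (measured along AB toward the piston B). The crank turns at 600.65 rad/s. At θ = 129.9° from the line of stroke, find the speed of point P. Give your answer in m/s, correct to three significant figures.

ω = 600.6 rad/s.  Crank-pin speed |V_A| = rω = 25.648 m/s, perpendicular to OA.
Rod angle: sinφ = −(r/L) sinθ ⇒ φ = -10.462°; ω_rod = −rω cosθ/√(L²−r²sin²θ) = +92.738 rad/s.
V_P = V_A + ω_rod × AP, with AP = 0.0523 m along the rod.
Components: V_Px = −rω sinθ − a·ω_rod·sinφ = -18.795 m/s;  V_Py = rω cosθ + a·ω_rod·cosφ = -11.682 m/s.
|V_P| = √(V_Px² + V_Py²) = 22.13 m/s.

22.1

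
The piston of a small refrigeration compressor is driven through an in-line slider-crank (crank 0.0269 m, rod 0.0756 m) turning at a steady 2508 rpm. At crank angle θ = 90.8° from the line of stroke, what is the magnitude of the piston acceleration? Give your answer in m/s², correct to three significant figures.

732

ω = 2π·2508/60 = 262.6 rad/s
x(θ) = r cosθ + √(L² − r² sin²θ); with ω constant, a = ω²·d²x/dθ².
d²x/dθ² = −r cosθ − r²(cos2θ)/√u − r⁴ sin²2θ/(4u^{3/2}),  u = L² − r² sin²θ = 0.00499189 m².
Substituting r = 0.0269 m, L = 0.0756 m, θ = 90.8°: d²x/dθ² = +0.010613 m.
a = ω²·d²x/dθ² = (262.6)²·(+0.010613) = +732.07 m/s²;  |a| = 732.07 m/s².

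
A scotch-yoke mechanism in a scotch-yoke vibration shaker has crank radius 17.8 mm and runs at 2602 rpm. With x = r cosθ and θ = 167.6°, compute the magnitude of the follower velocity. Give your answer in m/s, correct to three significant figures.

ω = 272.5 rad/s (from 2602 rpm).
x = r cosθ ⇒ ẋ = −rω sinθ.
|v| = rω|sinθ| = 0.0178·272.5·|sin 167.6°| = 1.0415 m/s.

1.04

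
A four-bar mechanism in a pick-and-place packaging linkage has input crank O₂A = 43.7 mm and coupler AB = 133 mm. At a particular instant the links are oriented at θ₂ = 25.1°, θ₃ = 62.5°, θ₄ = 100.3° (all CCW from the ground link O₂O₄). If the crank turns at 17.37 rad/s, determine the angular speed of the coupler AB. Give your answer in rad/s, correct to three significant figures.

ω₂ = 17.37 rad/s
Differentiating the loop-closure r₂e^{iθ₂}+r₃e^{iθ₃}=r₁+r₄e^{iθ₄} gives r₂ω₂e^{iθ₂}+r₃ω₃e^{iθ₃}=r₄ω₄e^{iθ₄}.
Eliminating the other unknown: ω₃ = r₂ω₂ sin(θ₄−θ₂) / [r₃ sin(θ₃−θ₄)].
Numerator sine = +0.96682; denominator sine = -0.61291.
Result = 0.0437·17.37·(+0.96682) / (0.133·(-0.61291)) = -9.0029 rad/s; magnitude 9.0029 rad/s.

9.00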